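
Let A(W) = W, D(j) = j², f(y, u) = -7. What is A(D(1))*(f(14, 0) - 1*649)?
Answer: -656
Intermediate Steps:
A(D(1))*(f(14, 0) - 1*649) = 1²*(-7 - 1*649) = 1*(-7 - 649) = 1*(-656) = -656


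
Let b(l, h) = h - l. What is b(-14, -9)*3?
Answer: 15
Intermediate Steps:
b(-14, -9)*3 = (-9 - 1*(-14))*3 = (-9 + 14)*3 = 5*3 = 15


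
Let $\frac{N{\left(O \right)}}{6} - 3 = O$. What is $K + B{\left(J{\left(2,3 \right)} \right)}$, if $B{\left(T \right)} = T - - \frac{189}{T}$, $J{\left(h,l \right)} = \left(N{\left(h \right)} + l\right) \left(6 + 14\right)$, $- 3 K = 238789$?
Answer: $- \frac{52097791}{660} \approx -78936.0$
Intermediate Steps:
$K = - \frac{238789}{3}$ ($K = \left(- \frac{1}{3}\right) 238789 = - \frac{238789}{3} \approx -79596.0$)
$N{\left(O \right)} = 18 + 6 O$
$J{\left(h,l \right)} = 360 + 20 l + 120 h$ ($J{\left(h,l \right)} = \left(\left(18 + 6 h\right) + l\right) \left(6 + 14\right) = \left(18 + l + 6 h\right) 20 = 360 + 20 l + 120 h$)
$B{\left(T \right)} = T + \frac{189}{T}$
$K + B{\left(J{\left(2,3 \right)} \right)} = - \frac{238789}{3} + \left(\left(360 + 20 \cdot 3 + 120 \cdot 2\right) + \frac{189}{360 + 20 \cdot 3 + 120 \cdot 2}\right) = - \frac{238789}{3} + \left(\left(360 + 60 + 240\right) + \frac{189}{360 + 60 + 240}\right) = - \frac{238789}{3} + \left(660 + \frac{189}{660}\right) = - \frac{238789}{3} + \left(660 + 189 \cdot \frac{1}{660}\right) = - \frac{238789}{3} + \left(660 + \frac{63}{220}\right) = - \frac{238789}{3} + \frac{145263}{220} = - \frac{52097791}{660}$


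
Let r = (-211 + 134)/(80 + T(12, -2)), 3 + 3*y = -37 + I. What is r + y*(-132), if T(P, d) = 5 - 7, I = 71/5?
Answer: 442343/390 ≈ 1134.2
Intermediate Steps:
I = 71/5 (I = 71*(1/5) = 71/5 ≈ 14.200)
T(P, d) = -2
y = -43/5 (y = -1 + (-37 + 71/5)/3 = -1 + (1/3)*(-114/5) = -1 - 38/5 = -43/5 ≈ -8.6000)
r = -77/78 (r = (-211 + 134)/(80 - 2) = -77/78 ≈ -0.98718)
r + y*(-132) = -77/78 - 43/5*(-132) = -77/78 + 5676/5 = 442343/390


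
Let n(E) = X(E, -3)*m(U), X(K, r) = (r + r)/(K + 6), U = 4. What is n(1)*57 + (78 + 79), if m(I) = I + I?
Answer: -1637/7 ≈ -233.86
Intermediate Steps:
X(K, r) = 2*r/(6 + K) (X(K, r) = (2*r)/(6 + K) = 2*r/(6 + K))
m(I) = 2*I
n(E) = -48/(6 + E) (n(E) = (2*(-3)/(6 + E))*(2*4) = -6/(6 + E)*8 = -48/(6 + E))
n(1)*57 + (78 + 79) = -48/(6 + 1)*57 + (78 + 79) = -48/7*57 + 157 = -2736/7 + 157 = -1637/7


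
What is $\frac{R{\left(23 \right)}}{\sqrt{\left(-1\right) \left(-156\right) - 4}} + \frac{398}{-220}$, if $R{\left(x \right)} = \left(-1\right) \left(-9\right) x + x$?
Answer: $- \frac{199}{110} + \frac{115 \sqrt{38}}{38} \approx 16.846$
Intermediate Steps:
$R{\left(x \right)} = 10 x$ ($R{\left(x \right)} = 9 x + x = 10 x$)
$\frac{R{\left(23 \right)}}{\sqrt{\left(-1\right) \left(-156\right) - 4}} + \frac{398}{-220} = \frac{10 \cdot 23}{\sqrt{\left(-1\right) \left(-156\right) - 4}} + \frac{398}{-220} = \frac{230}{\sqrt{156 - 4}} + 398 \left(- \frac{1}{220}\right) = \frac{230}{\sqrt{152}} - \frac{199}{110} = \frac{230}{2 \sqrt{38}} - \frac{199}{110} = 230 \frac{\sqrt{38}}{76} - \frac{199}{110} = \frac{115 \sqrt{38}}{38} - \frac{199}{110} = - \frac{199}{110} + \frac{115 \sqrt{38}}{38}$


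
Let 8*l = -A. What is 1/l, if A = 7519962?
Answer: -4/3759981 ≈ -1.0638e-6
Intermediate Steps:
l = -3759981/4 (l = (-1*7519962)/8 = (⅛)*(-7519962) = -3759981/4 ≈ -9.4000e+5)
1/l = 1/(-3759981/4) = -4/3759981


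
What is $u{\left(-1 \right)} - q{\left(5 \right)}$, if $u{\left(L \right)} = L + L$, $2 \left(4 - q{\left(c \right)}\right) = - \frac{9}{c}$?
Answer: $- \frac{69}{10} \approx -6.9$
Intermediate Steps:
$q{\left(c \right)} = 4 + \frac{9}{2 c}$ ($q{\left(c \right)} = 4 - \frac{\left(-9\right) \frac{1}{c}}{2} = 4 + \frac{9}{2 c}$)
$u{\left(L \right)} = 2 L$
$u{\left(-1 \right)} - q{\left(5 \right)} = 2 \left(-1\right) - \left(4 + \frac{9}{2 \cdot 5}\right) = -2 - \left(4 + \frac{9}{2} \cdot \frac{1}{5}\right) = -2 - \left(4 + \frac{9}{10}\right) = -2 - \frac{49}{10} = - \frac{69}{10}$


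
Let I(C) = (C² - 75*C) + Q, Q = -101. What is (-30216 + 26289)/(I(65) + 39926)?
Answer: -3927/39175 ≈ -0.10024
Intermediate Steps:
I(C) = -101 + C² - 75*C (I(C) = (C² - 75*C) - 101 = -101 + C² - 75*C)
(-30216 + 26289)/(I(65) + 39926) = (-30216 + 26289)/((-101 + 65² - 75*65) + 39926) = -3927/((-101 + 4225 - 4875) + 39926) = -3927/(-751 + 39926) = -3927/39175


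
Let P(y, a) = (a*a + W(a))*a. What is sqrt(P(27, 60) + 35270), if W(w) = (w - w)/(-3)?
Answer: sqrt(251270) ≈ 501.27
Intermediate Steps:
W(w) = 0 (W(w) = 0*(-1/3) = 0)
P(y, a) = a**3 (P(y, a) = (a*a + 0)*a = (a**2 + 0)*a = a**2*a = a**3)
sqrt(P(27, 60) + 35270) = sqrt(60**3 + 35270) = sqrt(216000 + 35270) = sqrt(251270)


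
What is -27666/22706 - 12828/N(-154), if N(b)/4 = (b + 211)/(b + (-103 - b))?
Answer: 1249781944/215707 ≈ 5793.9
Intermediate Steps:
N(b) = -844/103 - 4*b/103 (N(b) = 4*((b + 211)/(b + (-103 - b))) = 4*((211 + b)/(-103)) = 4*((211 + b)*(-1/103)) = 4*(-211/103 - b/103) = -844/103 - 4*b/103)
-27666/22706 - 12828/N(-154) = -27666/22706 - 12828/(-844/103 - 4/103*(-154)) = -27666*1/22706 - 12828/(-844/103 + 616/103) = -13833/11353 - 12828/(-228/103) = -13833/11353 - 12828*(-103/228) = -13833/11353 + 110107/19 = 1249781944/215707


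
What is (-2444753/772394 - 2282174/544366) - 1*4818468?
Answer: -1013000198185929813/210232516102 ≈ -4.8185e+6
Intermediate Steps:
(-2444753/772394 - 2282174/544366) - 1*4818468 = (-2444753*1/772394 - 2282174*1/544366) - 4818468 = (-2444753/772394 - 1141087/272183) - 4818468 = -1546788958077/210232516102 - 4818468 = -1013000198185929813/210232516102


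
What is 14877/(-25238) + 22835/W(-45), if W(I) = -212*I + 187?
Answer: 431601151/245490026 ≈ 1.7581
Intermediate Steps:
W(I) = 187 - 212*I
14877/(-25238) + 22835/W(-45) = 14877/(-25238) + 22835/(187 - 212*(-45)) = 14877*(-1/25238) + 22835/(187 + 9540) = -14877/25238 + 22835/9727 = 431601151/245490026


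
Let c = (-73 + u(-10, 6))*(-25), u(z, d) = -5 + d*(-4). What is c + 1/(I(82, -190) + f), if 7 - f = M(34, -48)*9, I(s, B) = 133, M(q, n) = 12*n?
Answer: 13576201/5324 ≈ 2550.0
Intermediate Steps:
u(z, d) = -5 - 4*d
f = 5191 (f = 7 - 12*(-48)*9 = 7 - (-576)*9 = 7 - 1*(-5184) = 7 + 5184 = 5191)
c = 2550 (c = (-73 + (-5 - 4*6))*(-25) = (-73 + (-5 - 24))*(-25) = (-73 - 29)*(-25) = -102*(-25) = 2550)
c + 1/(I(82, -190) + f) = 2550 + 1/(133 + 5191) = 2550 + 1/5324 = 13576201/5324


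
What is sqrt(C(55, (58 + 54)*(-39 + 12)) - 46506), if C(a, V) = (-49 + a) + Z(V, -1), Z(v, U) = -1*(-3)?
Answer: I*sqrt(46497) ≈ 215.63*I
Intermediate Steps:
Z(v, U) = 3
C(a, V) = -46 + a (C(a, V) = (-49 + a) + 3 = -46 + a)
sqrt(C(55, (58 + 54)*(-39 + 12)) - 46506) = sqrt((-46 + 55) - 46506) = sqrt(9 - 46506) = sqrt(-46497) = I*sqrt(46497)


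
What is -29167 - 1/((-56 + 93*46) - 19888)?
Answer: -456930221/15666 ≈ -29167.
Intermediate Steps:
-29167 - 1/((-56 + 93*46) - 19888) = -29167 - 1/((-56 + 4278) - 19888) = -29167 - 1/(4222 - 19888) = -29167 - 1/(-15666) = -29167 - 1*(-1/15666) = -29167 + 1/15666 = -456930221/15666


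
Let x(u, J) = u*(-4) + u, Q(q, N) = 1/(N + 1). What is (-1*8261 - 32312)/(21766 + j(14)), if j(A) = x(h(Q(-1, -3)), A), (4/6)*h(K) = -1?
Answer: -81146/43541 ≈ -1.8637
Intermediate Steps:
Q(q, N) = 1/(1 + N)
h(K) = -3/2 (h(K) = (3/2)*(-1) = -3/2)
x(u, J) = -3*u (x(u, J) = -4*u + u = -3*u)
j(A) = 9/2 (j(A) = -3*(-3/2) = 9/2)
(-1*8261 - 32312)/(21766 + j(14)) = (-1*8261 - 32312)/(21766 + 9/2) = (-8261 - 32312)/(43541/2) = -40573*2/43541 = -81146/43541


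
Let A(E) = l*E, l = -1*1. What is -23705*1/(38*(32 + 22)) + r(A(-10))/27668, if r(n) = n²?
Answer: -163916185/14193684 ≈ -11.549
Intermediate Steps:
l = -1
A(E) = -E
-23705*1/(38*(32 + 22)) + r(A(-10))/27668 = -23705*1/(38*(32 + 22)) + (-1*(-10))²/27668 = -23705/(54*38) + 10²*(1/27668) = -23705/2052 + 100*(1/27668) = -23705*1/2052 + 25/6917 = -23705/2052 + 25/6917 = -163916185/14193684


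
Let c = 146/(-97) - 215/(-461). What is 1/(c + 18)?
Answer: 44717/758455 ≈ 0.058958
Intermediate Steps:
c = -46451/44717 (c = 146*(-1/97) - 215*(-1/461) = -146/97 + 215/461 = -46451/44717 ≈ -1.0388)
1/(c + 18) = 1/(-46451/44717 + 18) = 1/(758455/44717) = 44717/758455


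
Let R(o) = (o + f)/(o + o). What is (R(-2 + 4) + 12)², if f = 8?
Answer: 841/4 ≈ 210.25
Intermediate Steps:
R(o) = (8 + o)/(2*o) (R(o) = (o + 8)/(o + o) = (8 + o)/((2*o)) = (8 + o)*(1/(2*o)) = (8 + o)/(2*o))
(R(-2 + 4) + 12)² = ((8 + (-2 + 4))/(2*(-2 + 4)) + 12)² = ((½)*(8 + 2)/2 + 12)² = ((½)*(½)*10 + 12)² = (5/2 + 12)² = (29/2)² = 841/4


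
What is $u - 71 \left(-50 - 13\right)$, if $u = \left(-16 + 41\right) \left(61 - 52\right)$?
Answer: $4698$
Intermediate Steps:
$u = 225$ ($u = 25 \cdot 9 = 225$)
$u - 71 \left(-50 - 13\right) = 225 - 71 \left(-50 - 13\right) = 225 - -4473 = 225 + 4473 = 4698$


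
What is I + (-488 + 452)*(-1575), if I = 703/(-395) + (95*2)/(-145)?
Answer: 649463103/11455 ≈ 56697.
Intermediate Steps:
I = -35397/11455 (I = 703*(-1/395) + 190*(-1/145) = -703/395 - 38/29 = -35397/11455 ≈ -3.0901)
I + (-488 + 452)*(-1575) = -35397/11455 + (-488 + 452)*(-1575) = -35397/11455 - 36*(-1575) = -35397/11455 + 56700 = 649463103/11455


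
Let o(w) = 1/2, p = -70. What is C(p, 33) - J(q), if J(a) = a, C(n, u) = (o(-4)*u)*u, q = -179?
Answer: 1447/2 ≈ 723.50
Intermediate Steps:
o(w) = ½
C(n, u) = u²/2 (C(n, u) = (u/2)*u = u²/2)
C(p, 33) - J(q) = (½)*33² - 1*(-179) = (½)*1089 + 179 = 1089/2 + 179 = 1447/2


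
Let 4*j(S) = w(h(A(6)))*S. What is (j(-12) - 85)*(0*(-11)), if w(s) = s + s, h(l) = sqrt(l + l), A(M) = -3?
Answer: 0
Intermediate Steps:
h(l) = sqrt(2)*sqrt(l) (h(l) = sqrt(2*l) = sqrt(2)*sqrt(l))
w(s) = 2*s
j(S) = I*S*sqrt(6)/2 (j(S) = ((2*(sqrt(2)*sqrt(-3)))*S)/4 = ((2*(sqrt(2)*(I*sqrt(3))))*S)/4 = ((2*(I*sqrt(6)))*S)/4 = ((2*I*sqrt(6))*S)/4 = (2*I*S*sqrt(6))/4 = I*S*sqrt(6)/2)
(j(-12) - 85)*(0*(-11)) = ((1/2)*I*(-12)*sqrt(6) - 85)*(0*(-11)) = (-6*I*sqrt(6) - 85)*0 = (-85 - 6*I*sqrt(6))*0 = 0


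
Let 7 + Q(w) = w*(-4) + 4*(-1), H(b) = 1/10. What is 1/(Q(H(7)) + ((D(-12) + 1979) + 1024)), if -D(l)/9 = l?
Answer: 5/15498 ≈ 0.00032262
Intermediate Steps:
D(l) = -9*l
H(b) = 1/10
Q(w) = -11 - 4*w (Q(w) = -7 + (w*(-4) + 4*(-1)) = -7 + (-4*w - 4) = -7 + (-4 - 4*w) = -11 - 4*w)
1/(Q(H(7)) + ((D(-12) + 1979) + 1024)) = 1/((-11 - 4*1/10) + ((-9*(-12) + 1979) + 1024)) = 1/((-11 - 2/5) + ((108 + 1979) + 1024)) = 1/(-57/5 + (2087 + 1024)) = 1/(-57/5 + 3111) = 1/(15498/5) = 5/15498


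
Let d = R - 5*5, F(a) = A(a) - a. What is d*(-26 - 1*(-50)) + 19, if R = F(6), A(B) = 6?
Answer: -581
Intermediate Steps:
F(a) = 6 - a
R = 0 (R = 6 - 1*6 = 6 - 6 = 0)
d = -25 (d = 0 - 5*5 = 0 - 25 = -25)
d*(-26 - 1*(-50)) + 19 = -25*(-26 - 1*(-50)) + 19 = -25*(-26 + 50) + 19 = -25*24 + 19 = -600 + 19 = -581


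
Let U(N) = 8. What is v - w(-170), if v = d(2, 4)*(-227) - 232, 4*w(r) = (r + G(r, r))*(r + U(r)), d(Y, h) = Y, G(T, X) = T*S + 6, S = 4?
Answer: -34868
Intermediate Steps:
G(T, X) = 6 + 4*T (G(T, X) = T*4 + 6 = 4*T + 6 = 6 + 4*T)
w(r) = (6 + 5*r)*(8 + r)/4 (w(r) = ((r + (6 + 4*r))*(r + 8))/4 = ((6 + 5*r)*(8 + r))/4 = (6 + 5*r)*(8 + r)/4)
v = -686 (v = 2*(-227) - 232 = -454 - 232 = -686)
v - w(-170) = -686 - (12 + (5/4)*(-170)² + (23/2)*(-170)) = -686 - (12 + (5/4)*28900 - 1955) = -686 - (12 + 36125 - 1955) = -686 - 1*34182 = -686 - 34182 = -34868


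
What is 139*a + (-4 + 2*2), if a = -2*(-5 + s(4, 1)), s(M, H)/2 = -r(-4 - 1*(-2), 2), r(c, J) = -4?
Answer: -834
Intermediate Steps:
s(M, H) = 8 (s(M, H) = 2*(-1*(-4)) = 2*4 = 8)
a = -6 (a = -2*(-5 + 8) = -2*3 = -6)
139*a + (-4 + 2*2) = 139*(-6) + (-4 + 2*2) = -834 + (-4 + 4) = -834 + 0 = -834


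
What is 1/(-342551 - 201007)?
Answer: -1/543558 ≈ -1.8397e-6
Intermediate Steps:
1/(-342551 - 201007) = 1/(-543558) = -1/543558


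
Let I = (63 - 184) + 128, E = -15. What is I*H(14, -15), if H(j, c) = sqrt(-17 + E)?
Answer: 28*I*sqrt(2) ≈ 39.598*I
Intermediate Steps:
H(j, c) = 4*I*sqrt(2) (H(j, c) = sqrt(-17 - 15) = sqrt(-32) = 4*I*sqrt(2))
I = 7 (I = -121 + 128 = 7)
I*H(14, -15) = 7*(4*I*sqrt(2)) = 28*I*sqrt(2)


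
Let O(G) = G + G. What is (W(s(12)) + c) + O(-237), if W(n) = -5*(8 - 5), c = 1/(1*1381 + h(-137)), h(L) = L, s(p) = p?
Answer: -608315/1244 ≈ -489.00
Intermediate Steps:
c = 1/1244 (c = 1/(1*1381 - 137) = 1/(1381 - 137) = 1/1244 ≈ 0.00080386)
O(G) = 2*G
W(n) = -15 (W(n) = -5*3 = -15)
(W(s(12)) + c) + O(-237) = (-15 + 1/1244) + 2*(-237) = -18659/1244 - 474 = -608315/1244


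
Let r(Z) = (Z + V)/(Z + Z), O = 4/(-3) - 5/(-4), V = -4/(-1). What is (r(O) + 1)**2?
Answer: 2025/4 ≈ 506.25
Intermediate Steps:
V = 4 (V = -4*(-1) = 4)
O = -1/12 (O = 4*(-1/3) - 5*(-1/4) = -4/3 + 5/4 = -1/12 ≈ -0.083333)
r(Z) = (4 + Z)/(2*Z) (r(Z) = (Z + 4)/(Z + Z) = (4 + Z)/((2*Z)) = (4 + Z)*(1/(2*Z)) = (4 + Z)/(2*Z))
(r(O) + 1)**2 = ((4 - 1/12)/(2*(-1/12)) + 1)**2 = ((1/2)*(-12)*(47/12) + 1)**2 = (-47/2 + 1)**2 = (-45/2)**2 = 2025/4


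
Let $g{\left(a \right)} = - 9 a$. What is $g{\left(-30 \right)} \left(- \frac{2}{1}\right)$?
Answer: $-540$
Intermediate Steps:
$g{\left(-30 \right)} \left(- \frac{2}{1}\right) = \left(-9\right) \left(-30\right) \left(- \frac{2}{1}\right) = 270 \left(\left(-2\right) 1\right) = 270 \left(-2\right) = -540$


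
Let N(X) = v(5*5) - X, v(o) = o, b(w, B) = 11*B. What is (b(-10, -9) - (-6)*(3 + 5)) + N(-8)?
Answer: -18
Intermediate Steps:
N(X) = 25 - X (N(X) = 5*5 - X = 25 - X)
(b(-10, -9) - (-6)*(3 + 5)) + N(-8) = (11*(-9) - (-6)*(3 + 5)) + (25 - 1*(-8)) = (-99 - (-6)*8) + (25 + 8) = (-99 - 1*(-48)) + 33 = (-99 + 48) + 33 = -51 + 33 = -18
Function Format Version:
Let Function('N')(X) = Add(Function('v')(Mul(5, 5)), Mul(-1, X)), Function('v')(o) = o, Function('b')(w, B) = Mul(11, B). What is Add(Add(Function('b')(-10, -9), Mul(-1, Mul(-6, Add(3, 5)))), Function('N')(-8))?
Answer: -18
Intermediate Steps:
Function('N')(X) = Add(25, Mul(-1, X)) (Function('N')(X) = Add(Mul(5, 5), Mul(-1, X)) = Add(25, Mul(-1, X)))
Add(Add(Function('b')(-10, -9), Mul(-1, Mul(-6, Add(3, 5)))), Function('N')(-8)) = Add(Add(Mul(11, -9), Mul(-1, Mul(-6, Add(3, 5)))), Add(25, Mul(-1, -8))) = Add(Add(-99, Mul(-1, Mul(-6, 8))), Add(25, 8)) = Add(Add(-99, Mul(-1, -48)), 33) = Add(Add(-99, 48), 33) = Add(-51, 33) = -18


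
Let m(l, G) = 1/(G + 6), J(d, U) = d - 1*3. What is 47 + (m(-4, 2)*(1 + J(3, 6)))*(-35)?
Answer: 341/8 ≈ 42.625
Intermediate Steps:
J(d, U) = -3 + d (J(d, U) = d - 3 = -3 + d)
m(l, G) = 1/(6 + G)
47 + (m(-4, 2)*(1 + J(3, 6)))*(-35) = 47 + ((1 + (-3 + 3))/(6 + 2))*(-35) = 47 + ((1 + 0)/8)*(-35) = 47 + ((⅛)*1)*(-35) = 47 + (⅛)*(-35) = 47 - 35/8 = 341/8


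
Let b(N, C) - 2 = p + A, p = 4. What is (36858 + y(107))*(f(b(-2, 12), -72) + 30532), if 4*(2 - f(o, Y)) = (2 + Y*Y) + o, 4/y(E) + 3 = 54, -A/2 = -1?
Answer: 54955781951/51 ≈ 1.0776e+9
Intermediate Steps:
A = 2 (A = -2*(-1) = 2)
y(E) = 4/51 (y(E) = 4/(-3 + 54) = 4/51)
b(N, C) = 8 (b(N, C) = 2 + (4 + 2) = 2 + 6 = 8)
f(o, Y) = 3/2 - o/4 - Y**2/4 (f(o, Y) = 2 - ((2 + Y*Y) + o)/4 = 2 - ((2 + Y**2) + o)/4 = 2 - (2 + o + Y**2)/4 = 2 + (-1/2 - o/4 - Y**2/4) = 3/2 - o/4 - Y**2/4)
(36858 + y(107))*(f(b(-2, 12), -72) + 30532) = (36858 + 4/51)*((3/2 - 1/4*8 - 1/4*(-72)**2) + 30532) = 1879762*((3/2 - 2 - 1/4*5184) + 30532)/51 = 1879762*((3/2 - 2 - 1296) + 30532)/51 = 1879762*(-2593/2 + 30532)/51 = (1879762/51)*(58471/2) = 54955781951/51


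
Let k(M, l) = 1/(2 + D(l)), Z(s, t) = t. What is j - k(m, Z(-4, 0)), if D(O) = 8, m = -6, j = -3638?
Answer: -36381/10 ≈ -3638.1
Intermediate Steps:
k(M, l) = ⅒ (k(M, l) = 1/(2 + 8) = 1/10 = ⅒)
j - k(m, Z(-4, 0)) = -3638 - 1*⅒ = -3638 - ⅒ = -36381/10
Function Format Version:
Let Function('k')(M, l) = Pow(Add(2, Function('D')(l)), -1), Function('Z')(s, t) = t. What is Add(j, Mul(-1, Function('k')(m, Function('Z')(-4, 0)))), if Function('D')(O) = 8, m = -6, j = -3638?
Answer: Rational(-36381, 10) ≈ -3638.1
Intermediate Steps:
Function('k')(M, l) = Rational(1, 10) (Function('k')(M, l) = Pow(Add(2, 8), -1) = Pow(10, -1) = Rational(1, 10))
Add(j, Mul(-1, Function('k')(m, Function('Z')(-4, 0)))) = Add(-3638, Mul(-1, Rational(1, 10))) = Add(-3638, Rational(-1, 10)) = Rational(-36381, 10)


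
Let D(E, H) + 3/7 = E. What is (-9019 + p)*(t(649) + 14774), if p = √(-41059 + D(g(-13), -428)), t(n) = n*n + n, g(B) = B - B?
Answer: -3937911856 + 873248*I*√502978/7 ≈ -3.9379e+9 + 8.8474e+7*I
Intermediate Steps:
g(B) = 0
t(n) = n + n² (t(n) = n² + n = n + n²)
D(E, H) = -3/7 + E
p = 2*I*√502978/7 (p = √(-41059 + (-3/7 + 0)) = √(-41059 - 3/7) = √(-287416/7) = 2*I*√502978/7 ≈ 202.63*I)
(-9019 + p)*(t(649) + 14774) = (-9019 + 2*I*√502978/7)*(649*(1 + 649) + 14774) = (-9019 + 2*I*√502978/7)*(649*650 + 14774) = (-9019 + 2*I*√502978/7)*(421850 + 14774) = (-9019 + 2*I*√502978/7)*436624 = -3937911856 + 873248*I*√502978/7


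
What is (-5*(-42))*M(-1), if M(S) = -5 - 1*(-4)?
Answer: -210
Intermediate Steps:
M(S) = -1 (M(S) = -5 + 4 = -1)
(-5*(-42))*M(-1) = -5*(-42)*(-1) = 210*(-1) = -210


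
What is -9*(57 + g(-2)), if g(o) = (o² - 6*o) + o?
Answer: -639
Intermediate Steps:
g(o) = o² - 5*o
-9*(57 + g(-2)) = -9*(57 - 2*(-5 - 2)) = -9*(57 - 2*(-7)) = -9*(57 + 14) = -9*71 = -639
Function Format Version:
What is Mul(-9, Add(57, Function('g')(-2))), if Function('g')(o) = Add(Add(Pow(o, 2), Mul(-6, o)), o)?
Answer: -639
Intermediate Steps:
Function('g')(o) = Add(Pow(o, 2), Mul(-5, o))
Mul(-9, Add(57, Function('g')(-2))) = Mul(-9, Add(57, Mul(-2, Add(-5, -2)))) = Mul(-9, Add(57, Mul(-2, -7))) = Mul(-9, Add(57, 14)) = Mul(-9, 71) = -639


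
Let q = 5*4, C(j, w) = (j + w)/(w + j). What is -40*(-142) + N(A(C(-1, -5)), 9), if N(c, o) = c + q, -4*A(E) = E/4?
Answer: 91199/16 ≈ 5699.9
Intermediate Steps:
C(j, w) = 1 (C(j, w) = (j + w)/(j + w) = 1)
A(E) = -E/16 (A(E) = -E/(4*4) = -E/16)
q = 20
N(c, o) = 20 + c (N(c, o) = c + 20 = 20 + c)
-40*(-142) + N(A(C(-1, -5)), 9) = -40*(-142) + (20 - 1/16*1) = 5680 + (20 - 1/16) = 5680 + 319/16 = 91199/16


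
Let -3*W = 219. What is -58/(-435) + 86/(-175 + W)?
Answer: -397/1860 ≈ -0.21344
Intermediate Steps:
W = -73 (W = -⅓*219 = -73)
-58/(-435) + 86/(-175 + W) = -58/(-435) + 86/(-175 - 73) = -58*(-1/435) + 86/(-248) = 2/15 + 86*(-1/248) = 2/15 - 43/124 = -397/1860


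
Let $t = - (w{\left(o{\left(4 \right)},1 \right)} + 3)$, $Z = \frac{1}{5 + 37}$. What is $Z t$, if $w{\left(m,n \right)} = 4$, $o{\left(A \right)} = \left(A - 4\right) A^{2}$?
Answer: $- \frac{1}{6} \approx -0.16667$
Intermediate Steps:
$Z = \frac{1}{42} \approx 0.02381$
$o{\left(A \right)} = A^{2} \left(-4 + A\right)$ ($o{\left(A \right)} = \left(-4 + A\right) A^{2} = A^{2} \left(-4 + A\right)$)
$t = -7$ ($t = - (4 + 3) = \left(-1\right) 7 = -7$)
$Z t = \frac{1}{42} \left(-7\right) = - \frac{1}{6}$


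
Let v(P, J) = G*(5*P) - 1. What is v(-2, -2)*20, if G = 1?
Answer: -220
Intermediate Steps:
v(P, J) = -1 + 5*P (v(P, J) = 1*(5*P) - 1 = 5*P - 1 = -1 + 5*P)
v(-2, -2)*20 = (-1 + 5*(-2))*20 = (-1 - 10)*20 = -11*20 = -220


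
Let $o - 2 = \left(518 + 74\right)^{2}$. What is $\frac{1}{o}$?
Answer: $\frac{1}{350466} \approx 2.8533 \cdot 10^{-6}$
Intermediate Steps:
$o = 350466$ ($o = 2 + \left(518 + 74\right)^{2} = 2 + 592^{2} = 2 + 350464 = 350466$)
$\frac{1}{o} = \frac{1}{350466}$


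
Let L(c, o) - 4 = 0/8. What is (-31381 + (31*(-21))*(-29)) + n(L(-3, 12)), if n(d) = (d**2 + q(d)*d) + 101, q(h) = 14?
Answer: -12329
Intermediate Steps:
L(c, o) = 4 (L(c, o) = 4 + 0/8 = 4 + 0*(1/8) = 4 + 0 = 4)
n(d) = 101 + d**2 + 14*d (n(d) = (d**2 + 14*d) + 101 = 101 + d**2 + 14*d)
(-31381 + (31*(-21))*(-29)) + n(L(-3, 12)) = (-31381 + (31*(-21))*(-29)) + (101 + 4**2 + 14*4) = (-31381 - 651*(-29)) + (101 + 16 + 56) = (-31381 + 18879) + 173 = -12502 + 173 = -12329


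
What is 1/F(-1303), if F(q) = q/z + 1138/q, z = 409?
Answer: -532927/2163251 ≈ -0.24635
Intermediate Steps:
F(q) = 1138/q + q/409 (F(q) = q/409 + 1138/q = 1138/q + q/409)
1/F(-1303) = 1/(1138/(-1303) + (1/409)*(-1303)) = 1/(1138*(-1/1303) - 1303/409) = 1/(-1138/1303 - 1303/409) = 1/(-2163251/532927) = -532927/2163251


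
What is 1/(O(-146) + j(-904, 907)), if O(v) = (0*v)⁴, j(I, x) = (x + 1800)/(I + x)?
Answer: 3/2707 ≈ 0.0011082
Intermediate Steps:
j(I, x) = (1800 + x)/(I + x)
O(v) = 0 (O(v) = 0⁴ = 0)
1/(O(-146) + j(-904, 907)) = 1/(0 + (1800 + 907)/(-904 + 907)) = 1/(0 + 2707/3) = 1/(2707/3) = 3/2707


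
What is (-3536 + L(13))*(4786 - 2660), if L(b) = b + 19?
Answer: -7449504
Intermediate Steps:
L(b) = 19 + b
(-3536 + L(13))*(4786 - 2660) = (-3536 + (19 + 13))*(4786 - 2660) = (-3536 + 32)*2126 = -3504*2126 = -7449504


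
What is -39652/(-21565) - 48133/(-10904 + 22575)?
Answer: -575209653/251685115 ≈ -2.2854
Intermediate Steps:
-39652/(-21565) - 48133/(-10904 + 22575) = -39652*(-1/21565) - 48133/11671 = 39652/21565 - 48133*1/11671 = 39652/21565 - 48133/11671 = -575209653/251685115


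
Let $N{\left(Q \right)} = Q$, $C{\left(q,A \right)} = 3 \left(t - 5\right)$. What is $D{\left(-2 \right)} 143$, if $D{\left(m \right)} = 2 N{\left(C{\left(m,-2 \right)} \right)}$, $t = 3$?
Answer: $-1716$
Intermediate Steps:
$C{\left(q,A \right)} = -6$ ($C{\left(q,A \right)} = 3 \left(3 - 5\right) = 3 \left(-2\right) = -6$)
$D{\left(m \right)} = -12$ ($D{\left(m \right)} = 2 \left(-6\right) = -12$)
$D{\left(-2 \right)} 143 = \left(-12\right) 143 = -1716$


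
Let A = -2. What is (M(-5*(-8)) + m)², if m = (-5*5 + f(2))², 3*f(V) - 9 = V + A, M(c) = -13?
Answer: 221841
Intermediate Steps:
f(V) = 7/3 + V/3 (f(V) = 3 + (V - 2)/3 = 3 + (-2 + V)/3 = 3 + (-⅔ + V/3) = 7/3 + V/3)
m = 484 (m = (-5*5 + (7/3 + (⅓)*2))² = (-25 + (7/3 + ⅔))² = (-25 + 3)² = (-22)² = 484)
(M(-5*(-8)) + m)² = (-13 + 484)² = 471² = 221841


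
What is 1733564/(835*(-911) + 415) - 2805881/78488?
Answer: -162092222793/4262290840 ≈ -38.029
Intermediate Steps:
1733564/(835*(-911) + 415) - 2805881/78488 = 1733564/(-760685 + 415) - 2805881*1/78488 = 1733564/(-760270) - 2805881/78488 = 1733564*(-1/760270) - 2805881/78488 = -123826/54305 - 2805881/78488 = -162092222793/4262290840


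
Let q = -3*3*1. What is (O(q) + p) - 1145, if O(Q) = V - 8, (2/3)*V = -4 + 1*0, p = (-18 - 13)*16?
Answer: -1655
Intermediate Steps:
q = -9 (q = -9*1 = -9)
p = -496 (p = -31*16 = -496)
V = -6 (V = 3*(-4 + 1*0)/2 = 3*(-4 + 0)/2 = (3/2)*(-4) = -6)
O(Q) = -14 (O(Q) = -6 - 8 = -14)
(O(q) + p) - 1145 = (-14 - 496) - 1145 = -510 - 1145 = -1655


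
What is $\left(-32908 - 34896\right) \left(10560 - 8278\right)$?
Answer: $-154728728$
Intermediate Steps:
$\left(-32908 - 34896\right) \left(10560 - 8278\right) = \left(-67804\right) 2282 = -154728728$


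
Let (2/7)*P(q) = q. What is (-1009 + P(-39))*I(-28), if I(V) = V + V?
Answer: 64148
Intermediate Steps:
I(V) = 2*V
P(q) = 7*q/2
(-1009 + P(-39))*I(-28) = (-1009 + (7/2)*(-39))*(2*(-28)) = (-1009 - 273/2)*(-56) = -2291/2*(-56) = 64148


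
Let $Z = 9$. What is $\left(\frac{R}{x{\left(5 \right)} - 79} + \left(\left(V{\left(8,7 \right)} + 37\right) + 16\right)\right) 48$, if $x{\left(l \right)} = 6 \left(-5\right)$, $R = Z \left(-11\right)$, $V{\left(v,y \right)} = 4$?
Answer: $\frac{302976}{109} \approx 2779.6$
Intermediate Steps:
$R = -99$ ($R = 9 \left(-11\right) = -99$)
$x{\left(l \right)} = -30$
$\left(\frac{R}{x{\left(5 \right)} - 79} + \left(\left(V{\left(8,7 \right)} + 37\right) + 16\right)\right) 48 = \left(- \frac{99}{-30 - 79} + \left(\left(4 + 37\right) + 16\right)\right) 48 = \left(- \frac{99}{-30 - 79} + \left(41 + 16\right)\right) 48 = \left(- \frac{99}{-109} + 57\right) 48 = \left(\left(-99\right) \left(- \frac{1}{109}\right) + 57\right) 48 = \left(\frac{99}{109} + 57\right) 48 = \frac{6312}{109} \cdot 48 = \frac{302976}{109}$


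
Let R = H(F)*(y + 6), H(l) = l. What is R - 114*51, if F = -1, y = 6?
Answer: -5826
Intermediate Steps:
R = -12 (R = -(6 + 6) = -1*12 = -12)
R - 114*51 = -12 - 114*51 = -12 - 5814 = -5826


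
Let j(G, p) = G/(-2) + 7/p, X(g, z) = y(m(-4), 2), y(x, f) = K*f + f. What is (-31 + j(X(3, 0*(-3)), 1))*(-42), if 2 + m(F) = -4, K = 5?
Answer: 1260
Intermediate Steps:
m(F) = -6 (m(F) = -2 - 4 = -6)
y(x, f) = 6*f (y(x, f) = 5*f + f = 6*f)
X(g, z) = 12 (X(g, z) = 6*2 = 12)
j(G, p) = 7/p - G/2 (j(G, p) = G*(-1/2) + 7/p = -G/2 + 7/p = 7/p - G/2)
(-31 + j(X(3, 0*(-3)), 1))*(-42) = (-31 + (7/1 - 1/2*12))*(-42) = (-31 + (7*1 - 6))*(-42) = (-31 + (7 - 6))*(-42) = (-31 + 1)*(-42) = -30*(-42) = 1260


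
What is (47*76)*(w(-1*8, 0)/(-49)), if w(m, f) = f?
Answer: 0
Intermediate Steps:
(47*76)*(w(-1*8, 0)/(-49)) = (47*76)*(0/(-49)) = 3572*(0*(-1/49)) = 3572*0 = 0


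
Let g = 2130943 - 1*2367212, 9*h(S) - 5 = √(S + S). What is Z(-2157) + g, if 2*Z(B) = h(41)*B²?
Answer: 2112267/2 + 516961*√82/2 ≈ 3.3968e+6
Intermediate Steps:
h(S) = 5/9 + √2*√S/9 (h(S) = 5/9 + √(S + S)/9 = 5/9 + √(2*S)/9 = 5/9 + (√2*√S)/9 = 5/9 + √2*√S/9)
Z(B) = B²*(5/9 + √82/9)/2 (Z(B) = ((5/9 + √2*√41/9)*B²)/2 = ((5/9 + √82/9)*B²)/2 = (B²*(5/9 + √82/9))/2 = B²*(5/9 + √82/9)/2)
g = -236269 (g = 2130943 - 2367212 = -236269)
Z(-2157) + g = (1/18)*(-2157)²*(5 + √82) - 236269 = (1/18)*4652649*(5 + √82) - 236269 = (2584805/2 + 516961*√82/2) - 236269 = 2112267/2 + 516961*√82/2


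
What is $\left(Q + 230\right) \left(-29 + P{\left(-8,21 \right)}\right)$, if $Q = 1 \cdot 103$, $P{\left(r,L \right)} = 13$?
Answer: $-5328$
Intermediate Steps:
$Q = 103$
$\left(Q + 230\right) \left(-29 + P{\left(-8,21 \right)}\right) = \left(103 + 230\right) \left(-29 + 13\right) = 333 \left(-16\right) = -5328$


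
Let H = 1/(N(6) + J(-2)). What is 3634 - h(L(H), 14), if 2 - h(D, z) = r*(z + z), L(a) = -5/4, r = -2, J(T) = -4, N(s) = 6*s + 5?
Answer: 3576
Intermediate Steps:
N(s) = 5 + 6*s
H = 1/37 (H = 1/((5 + 6*6) - 4) = 1/((5 + 36) - 4) = 1/(41 - 4) = 1/37 ≈ 0.027027)
L(a) = -5/4 (L(a) = -5*1/4 = -5/4)
h(D, z) = 2 + 4*z (h(D, z) = 2 - (-2)*(z + z) = 2 - (-2)*2*z = 2 - (-4)*z = 2 + 4*z)
3634 - h(L(H), 14) = 3634 - (2 + 4*14) = 3634 - (2 + 56) = 3634 - 1*58 = 3634 - 58 = 3576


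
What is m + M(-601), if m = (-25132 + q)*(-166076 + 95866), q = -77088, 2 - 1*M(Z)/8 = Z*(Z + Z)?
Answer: 7171087000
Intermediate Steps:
M(Z) = 16 - 16*Z² (M(Z) = 16 - 8*Z*(Z + Z) = 16 - 8*Z*2*Z = 16 - 16*Z²)
m = 7176866200 (m = (-25132 - 77088)*(-166076 + 95866) = -102220*(-70210) = 7176866200)
m + M(-601) = 7176866200 + (16 - 16*(-601)²) = 7176866200 + (16 - 16*361201) = 7176866200 + (16 - 5779216) = 7176866200 - 5779200 = 7171087000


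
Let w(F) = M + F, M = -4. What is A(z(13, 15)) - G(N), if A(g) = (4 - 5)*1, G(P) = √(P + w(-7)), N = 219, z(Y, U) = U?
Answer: -1 - 4*√13 ≈ -15.422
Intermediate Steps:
w(F) = -4 + F
G(P) = √(-11 + P) (G(P) = √(P + (-4 - 7)) = √(P - 11) = √(-11 + P))
A(g) = -1 (A(g) = -1*1 = -1)
A(z(13, 15)) - G(N) = -1 - √(-11 + 219) = -1 - √208 = -1 - 4*√13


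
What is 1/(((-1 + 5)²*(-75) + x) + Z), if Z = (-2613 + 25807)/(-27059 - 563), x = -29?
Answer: -13811/16985316 ≈ -0.00081311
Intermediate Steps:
Z = -11597/13811 (Z = 23194/(-27622) = 23194*(-1/27622) = -11597/13811 ≈ -0.83969)
1/(((-1 + 5)²*(-75) + x) + Z) = 1/(((-1 + 5)²*(-75) - 29) - 11597/13811) = 1/((4²*(-75) - 29) - 11597/13811) = 1/((16*(-75) - 29) - 11597/13811) = 1/((-1200 - 29) - 11597/13811) = 1/(-1229 - 11597/13811) = 1/(-16985316/13811) = -13811/16985316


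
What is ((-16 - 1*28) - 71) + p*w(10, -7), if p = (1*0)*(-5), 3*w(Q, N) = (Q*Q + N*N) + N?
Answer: -115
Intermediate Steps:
w(Q, N) = N/3 + N²/3 + Q²/3 (w(Q, N) = ((Q*Q + N*N) + N)/3 = ((Q² + N²) + N)/3 = ((N² + Q²) + N)/3 = (N + N² + Q²)/3 = N/3 + N²/3 + Q²/3)
p = 0 (p = 0*(-5) = 0)
((-16 - 1*28) - 71) + p*w(10, -7) = ((-16 - 1*28) - 71) + 0*((⅓)*(-7) + (⅓)*(-7)² + (⅓)*10²) = ((-16 - 28) - 71) + 0*(-7/3 + (⅓)*49 + (⅓)*100) = (-44 - 71) + 0*(-7/3 + 49/3 + 100/3) = -115 + 0*(142/3) = -115 + 0 = -115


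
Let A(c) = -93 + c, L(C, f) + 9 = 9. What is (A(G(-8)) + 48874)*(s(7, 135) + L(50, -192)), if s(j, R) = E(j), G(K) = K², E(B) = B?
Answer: 341915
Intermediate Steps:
L(C, f) = 0 (L(C, f) = -9 + 9 = 0)
s(j, R) = j
(A(G(-8)) + 48874)*(s(7, 135) + L(50, -192)) = ((-93 + (-8)²) + 48874)*(7 + 0) = ((-93 + 64) + 48874)*7 = (-29 + 48874)*7 = 48845*7 = 341915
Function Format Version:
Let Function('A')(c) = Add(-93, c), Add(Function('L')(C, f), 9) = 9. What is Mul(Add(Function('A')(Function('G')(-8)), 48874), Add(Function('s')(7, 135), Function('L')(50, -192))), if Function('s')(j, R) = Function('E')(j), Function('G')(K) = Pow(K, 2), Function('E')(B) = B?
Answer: 341915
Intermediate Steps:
Function('L')(C, f) = 0 (Function('L')(C, f) = Add(-9, 9) = 0)
Function('s')(j, R) = j
Mul(Add(Function('A')(Function('G')(-8)), 48874), Add(Function('s')(7, 135), Function('L')(50, -192))) = Mul(Add(Add(-93, Pow(-8, 2)), 48874), Add(7, 0)) = Mul(Add(Add(-93, 64), 48874), 7) = Mul(Add(-29, 48874), 7) = Mul(48845, 7) = 341915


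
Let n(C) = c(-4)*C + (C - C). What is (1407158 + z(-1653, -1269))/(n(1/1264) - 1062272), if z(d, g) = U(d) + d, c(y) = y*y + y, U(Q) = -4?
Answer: -444138316/335677949 ≈ -1.3231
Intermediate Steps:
c(y) = y + y² (c(y) = y² + y = y + y²)
n(C) = 12*C (n(C) = (-4*(1 - 4))*C + (C - C) = (-4*(-3))*C + 0 = 12*C + 0 = 12*C)
z(d, g) = -4 + d
(1407158 + z(-1653, -1269))/(n(1/1264) - 1062272) = (1407158 + (-4 - 1653))/(12/1264 - 1062272) = (1407158 - 1657)/(12*(1/1264) - 1062272) = 1405501/(3/316 - 1062272) = 1405501/(-335677949/316) = 1405501*(-316/335677949) = -444138316/335677949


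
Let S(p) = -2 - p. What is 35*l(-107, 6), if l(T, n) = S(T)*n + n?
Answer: 22260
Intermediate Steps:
l(T, n) = n + n*(-2 - T) (l(T, n) = (-2 - T)*n + n = n*(-2 - T) + n = n + n*(-2 - T))
35*l(-107, 6) = 35*(-1*6*(1 - 107)) = 35*(-1*6*(-106)) = 35*636 = 22260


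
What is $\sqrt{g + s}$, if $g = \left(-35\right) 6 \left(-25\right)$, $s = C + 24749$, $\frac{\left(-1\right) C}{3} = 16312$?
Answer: $i \sqrt{18937} \approx 137.61 i$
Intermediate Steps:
$C = -48936$ ($C = \left(-3\right) 16312 = -48936$)
$s = -24187$ ($s = -48936 + 24749 = -24187$)
$g = 5250$ ($g = \left(-210\right) \left(-25\right) = 5250$)
$\sqrt{g + s} = \sqrt{5250 - 24187} = \sqrt{-18937} = i \sqrt{18937}$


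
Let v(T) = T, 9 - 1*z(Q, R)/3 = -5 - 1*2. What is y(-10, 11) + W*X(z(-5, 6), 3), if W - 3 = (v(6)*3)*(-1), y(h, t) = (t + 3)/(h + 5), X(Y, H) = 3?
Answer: -239/5 ≈ -47.800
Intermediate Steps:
z(Q, R) = 48 (z(Q, R) = 27 - 3*(-5 - 1*2) = 27 - 3*(-5 - 2) = 27 - 3*(-7) = 27 + 21 = 48)
y(h, t) = (3 + t)/(5 + h)
W = -15 (W = 3 + (6*3)*(-1) = 3 + 18*(-1) = 3 - 18 = -15)
y(-10, 11) + W*X(z(-5, 6), 3) = (3 + 11)/(5 - 10) - 15*3 = 14/(-5) - 45 = -⅕*14 - 45 = -14/5 - 45 = -239/5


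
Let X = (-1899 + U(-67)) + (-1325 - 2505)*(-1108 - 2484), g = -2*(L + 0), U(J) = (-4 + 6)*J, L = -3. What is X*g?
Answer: 82531962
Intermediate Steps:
U(J) = 2*J
g = 6 (g = -2*(-3 + 0) = -2*(-3) = 6)
X = 13755327 (X = (-1899 + 2*(-67)) + (-1325 - 2505)*(-1108 - 2484) = (-1899 - 134) - 3830*(-3592) = -2033 + 13757360 = 13755327)
X*g = 13755327*6 = 82531962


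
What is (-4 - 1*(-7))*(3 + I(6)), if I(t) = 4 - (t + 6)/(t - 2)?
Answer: 12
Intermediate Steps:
I(t) = 4 - (6 + t)/(-2 + t)
(-4 - 1*(-7))*(3 + I(6)) = (-4 - 1*(-7))*(3 + (-14 + 3*6)/(-2 + 6)) = (-4 + 7)*(3 + (-14 + 18)/4) = 3*(3 + (¼)*4) = 3*(3 + 1) = 3*4 = 12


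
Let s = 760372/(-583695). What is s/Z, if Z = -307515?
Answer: 760372/179494967925 ≈ 4.2362e-6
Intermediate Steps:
s = -760372/583695 (s = 760372*(-1/583695) = -760372/583695 ≈ -1.3027)
s/Z = -760372/583695/(-307515) = -760372/583695*(-1/307515) = 760372/179494967925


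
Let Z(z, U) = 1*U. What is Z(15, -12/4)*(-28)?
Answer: 84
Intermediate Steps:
Z(z, U) = U
Z(15, -12/4)*(-28) = -12/4*(-28) = -12*¼*(-28) = -3*(-28) = 84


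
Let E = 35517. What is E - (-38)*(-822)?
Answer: 4281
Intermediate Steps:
E - (-38)*(-822) = 35517 - (-38)*(-822) = 35517 - 1*31236 = 35517 - 31236 = 4281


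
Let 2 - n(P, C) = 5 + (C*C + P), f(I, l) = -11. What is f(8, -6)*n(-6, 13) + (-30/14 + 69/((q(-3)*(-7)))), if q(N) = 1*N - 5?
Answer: 102205/56 ≈ 1825.1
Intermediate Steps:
q(N) = -5 + N (q(N) = N - 5 = -5 + N)
n(P, C) = -3 - P - C² (n(P, C) = 2 - (5 + (C*C + P)) = 2 - (5 + (C² + P)) = 2 - (5 + (P + C²)) = 2 - (5 + P + C²) = 2 + (-5 - P - C²) = -3 - P - C²)
f(8, -6)*n(-6, 13) + (-30/14 + 69/((q(-3)*(-7)))) = -11*(-3 - 1*(-6) - 1*13²) + (-30/14 + 69/(((-5 - 3)*(-7)))) = -11*(-3 + 6 - 1*169) + (-30*1/14 + 69/((-8*(-7)))) = -11*(-3 + 6 - 169) + (-15/7 + 69/56) = -11*(-166) + (-15/7 + 69*(1/56)) = 1826 + (-15/7 + 69/56) = 1826 - 51/56 = 102205/56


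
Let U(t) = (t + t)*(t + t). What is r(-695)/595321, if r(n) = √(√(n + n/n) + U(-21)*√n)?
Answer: √I*√(√694 + 1764*√695)/595321 ≈ 0.00025621 + 0.00025621*I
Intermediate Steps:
U(t) = 4*t² (U(t) = (2*t)*(2*t) = 4*t²)
r(n) = √(√(1 + n) + 1764*√n) (r(n) = √(√(n + n/n) + (4*(-21)²)*√n) = √(√(n + 1) + (4*441)*√n) = √(√(1 + n) + 1764*√n))
r(-695)/595321 = √(√(1 - 695) + 1764*√(-695))/595321 = √(√(-694) + 1764*(I*√695))*(1/595321) = √(I*√694 + 1764*I*√695)*(1/595321) = √(I*√694 + 1764*I*√695)/595321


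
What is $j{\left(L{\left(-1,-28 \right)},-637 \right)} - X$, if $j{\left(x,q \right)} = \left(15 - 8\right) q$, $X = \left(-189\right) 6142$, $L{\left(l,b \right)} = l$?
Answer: $1156379$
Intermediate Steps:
$X = -1160838$
$j{\left(x,q \right)} = 7 q$
$j{\left(L{\left(-1,-28 \right)},-637 \right)} - X = 7 \left(-637\right) - -1160838 = -4459 + 1160838 = 1156379$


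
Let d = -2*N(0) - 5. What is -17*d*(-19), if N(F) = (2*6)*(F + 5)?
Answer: -40375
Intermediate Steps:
N(F) = 60 + 12*F (N(F) = 12*(5 + F) = 60 + 12*F)
d = -125 (d = -2*(60 + 12*0) - 5 = -2*(60 + 0) - 5 = -2*60 - 5 = -120 - 5 = -125)
-17*d*(-19) = -17*(-125)*(-19) = 2125*(-19) = -40375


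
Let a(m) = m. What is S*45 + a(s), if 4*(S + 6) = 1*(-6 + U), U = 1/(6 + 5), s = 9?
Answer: -14409/44 ≈ -327.48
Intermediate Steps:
U = 1/11 ≈ 0.090909
S = -329/44 (S = -6 + (1*(-6 + 1/11))/4 = -6 + (1*(-65/11))/4 = -6 + (1/4)*(-65/11) = -6 - 65/44 = -329/44 ≈ -7.4773)
S*45 + a(s) = -329/44*45 + 9 = -14805/44 + 9 = -14409/44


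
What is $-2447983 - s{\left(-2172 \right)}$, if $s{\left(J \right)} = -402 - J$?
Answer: $-2449753$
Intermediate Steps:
$-2447983 - s{\left(-2172 \right)} = -2447983 - \left(-402 - -2172\right) = -2447983 - \left(-402 + 2172\right) = -2447983 - 1770 = -2449753$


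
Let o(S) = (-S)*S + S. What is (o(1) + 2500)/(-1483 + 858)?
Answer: -4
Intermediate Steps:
o(S) = S - S² (o(S) = -S² + S = S - S²)
(o(1) + 2500)/(-1483 + 858) = (1*(1 - 1*1) + 2500)/(-1483 + 858) = (1*(1 - 1) + 2500)/(-625) = (1*0 + 2500)*(-1/625) = (0 + 2500)*(-1/625) = 2500*(-1/625) = -4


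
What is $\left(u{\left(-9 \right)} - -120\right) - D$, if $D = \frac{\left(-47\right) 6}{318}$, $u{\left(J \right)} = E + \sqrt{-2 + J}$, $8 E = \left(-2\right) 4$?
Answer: $\frac{6354}{53} + i \sqrt{11} \approx 119.89 + 3.3166 i$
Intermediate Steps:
$E = -1$ ($E = \frac{\left(-2\right) 4}{8} = \frac{1}{8} \left(-8\right) = -1$)
$u{\left(J \right)} = -1 + \sqrt{-2 + J}$
$D = - \frac{47}{53}$ ($D = \left(-282\right) \frac{1}{318} = - \frac{47}{53} \approx -0.88679$)
$\left(u{\left(-9 \right)} - -120\right) - D = \left(\left(-1 + \sqrt{-2 - 9}\right) - -120\right) - - \frac{47}{53} = \left(\left(-1 + \sqrt{-11}\right) + 120\right) + \frac{47}{53} = \left(\left(-1 + i \sqrt{11}\right) + 120\right) + \frac{47}{53} = \left(119 + i \sqrt{11}\right) + \frac{47}{53} = \frac{6354}{53} + i \sqrt{11}$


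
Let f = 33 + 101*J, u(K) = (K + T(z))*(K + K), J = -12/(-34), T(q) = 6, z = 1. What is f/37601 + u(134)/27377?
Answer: 3430767257/2499977687 ≈ 1.3723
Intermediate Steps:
J = 6/17 (J = -12*(-1/34) = 6/17 ≈ 0.35294)
u(K) = 2*K*(6 + K) (u(K) = (K + 6)*(K + K) = (6 + K)*(2*K) = 2*K*(6 + K))
f = 1167/17 (f = 33 + 101*(6/17) = 33 + 606/17 = 1167/17 ≈ 68.647)
f/37601 + u(134)/27377 = (1167/17)/37601 + (2*134*(6 + 134))/27377 = (1167/17)*(1/37601) + (2*134*140)*(1/27377) = 1167/639217 + 37520*(1/27377) = 1167/639217 + 5360/3911 = 3430767257/2499977687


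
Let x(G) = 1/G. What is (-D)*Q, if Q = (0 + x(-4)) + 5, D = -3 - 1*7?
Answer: 95/2 ≈ 47.500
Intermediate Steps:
D = -10 (D = -3 - 7 = -10)
Q = 19/4 (Q = (0 + 1/(-4)) + 5 = (0 - ¼) + 5 = -¼ + 5 = 19/4 ≈ 4.7500)
(-D)*Q = -1*(-10)*(19/4) = 10*(19/4) = 95/2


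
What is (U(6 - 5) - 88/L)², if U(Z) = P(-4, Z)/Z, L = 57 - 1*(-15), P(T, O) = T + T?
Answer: 6889/81 ≈ 85.049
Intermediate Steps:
P(T, O) = 2*T
L = 72 (L = 57 + 15 = 72)
U(Z) = -8/Z (U(Z) = (2*(-4))/Z = -8/Z)
(U(6 - 5) - 88/L)² = (-8/(6 - 5) - 88/72)² = (-8/1 - 88*1/72)² = (-8*1 - 11/9)² = (-8 - 11/9)² = (-83/9)² = 6889/81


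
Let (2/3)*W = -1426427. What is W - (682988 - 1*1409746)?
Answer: -2825765/2 ≈ -1.4129e+6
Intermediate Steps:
W = -4279281/2 (W = (3/2)*(-1426427) = -4279281/2 ≈ -2.1396e+6)
W - (682988 - 1*1409746) = -4279281/2 - (682988 - 1*1409746) = -4279281/2 - (682988 - 1409746) = -4279281/2 - 1*(-726758) = -4279281/2 + 726758 = -2825765/2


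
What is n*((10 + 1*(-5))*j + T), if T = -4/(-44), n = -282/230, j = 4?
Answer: -31161/1265 ≈ -24.633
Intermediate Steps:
n = -141/115 (n = -282*1/230 = -141/115 ≈ -1.2261)
T = 1/11 (T = -1/44*(-4) = 1/11 ≈ 0.090909)
n*((10 + 1*(-5))*j + T) = -141*((10 + 1*(-5))*4 + 1/11)/115 = -141*((10 - 5)*4 + 1/11)/115 = -141*(5*4 + 1/11)/115 = -141*(20 + 1/11)/115 = -141/115*221/11 = -31161/1265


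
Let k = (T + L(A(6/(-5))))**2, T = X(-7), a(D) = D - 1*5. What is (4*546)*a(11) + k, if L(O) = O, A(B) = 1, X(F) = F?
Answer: 13140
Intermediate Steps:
a(D) = -5 + D (a(D) = D - 5 = -5 + D)
T = -7
k = 36 (k = (-7 + 1)**2 = (-6)**2 = 36)
(4*546)*a(11) + k = (4*546)*(-5 + 11) + 36 = 2184*6 + 36 = 13104 + 36 = 13140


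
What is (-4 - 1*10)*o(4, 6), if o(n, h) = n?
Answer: -56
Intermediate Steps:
(-4 - 1*10)*o(4, 6) = (-4 - 1*10)*4 = (-4 - 10)*4 = -14*4 = -56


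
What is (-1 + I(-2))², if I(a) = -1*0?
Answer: 1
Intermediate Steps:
I(a) = 0
(-1 + I(-2))² = (-1 + 0)² = (-1)² = 1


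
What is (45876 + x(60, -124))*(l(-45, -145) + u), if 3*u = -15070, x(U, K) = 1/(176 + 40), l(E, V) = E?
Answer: -150669644485/648 ≈ -2.3251e+8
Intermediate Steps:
x(U, K) = 1/216
u = -15070/3 (u = (⅓)*(-15070) = -15070/3 ≈ -5023.3)
(45876 + x(60, -124))*(l(-45, -145) + u) = (45876 + 1/216)*(-45 - 15070/3) = (9909217/216)*(-15205/3) = -150669644485/648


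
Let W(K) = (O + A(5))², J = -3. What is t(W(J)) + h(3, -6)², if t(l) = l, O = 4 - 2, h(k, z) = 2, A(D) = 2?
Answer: 20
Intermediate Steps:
O = 2
W(K) = 16 (W(K) = (2 + 2)² = 4² = 16)
t(W(J)) + h(3, -6)² = 16 + 2² = 16 + 4 = 20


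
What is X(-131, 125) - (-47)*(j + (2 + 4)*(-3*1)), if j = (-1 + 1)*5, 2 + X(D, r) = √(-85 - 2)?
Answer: -848 + I*√87 ≈ -848.0 + 9.3274*I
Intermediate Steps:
X(D, r) = -2 + I*√87 (X(D, r) = -2 + √(-85 - 2) = -2 + √(-87) = -2 + I*√87)
j = 0 (j = 0*5 = 0)
X(-131, 125) - (-47)*(j + (2 + 4)*(-3*1)) = (-2 + I*√87) - (-47)*(0 + (2 + 4)*(-3*1)) = (-2 + I*√87) - (-47)*(0 + 6*(-3)) = (-2 + I*√87) - (-47)*(0 - 18) = (-2 + I*√87) - (-47)*(-18) = (-2 + I*√87) - 1*846 = (-2 + I*√87) - 846 = -848 + I*√87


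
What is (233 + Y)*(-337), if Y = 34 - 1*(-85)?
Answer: -118624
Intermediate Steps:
Y = 119 (Y = 34 + 85 = 119)
(233 + Y)*(-337) = (233 + 119)*(-337) = 352*(-337) = -118624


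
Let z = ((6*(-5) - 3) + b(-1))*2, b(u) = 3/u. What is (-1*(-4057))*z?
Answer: -292104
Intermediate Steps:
z = -72 (z = ((6*(-5) - 3) + 3/(-1))*2 = ((-30 - 3) + 3*(-1))*2 = (-33 - 3)*2 = -36*2 = -72)
(-1*(-4057))*z = -1*(-4057)*(-72) = 4057*(-72) = -292104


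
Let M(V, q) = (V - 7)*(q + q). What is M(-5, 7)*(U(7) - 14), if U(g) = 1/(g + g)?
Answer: 2340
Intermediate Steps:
M(V, q) = 2*q*(-7 + V) (M(V, q) = (-7 + V)*(2*q) = 2*q*(-7 + V))
U(g) = 1/(2*g)
M(-5, 7)*(U(7) - 14) = (2*7*(-7 - 5))*((½)/7 - 14) = (2*7*(-12))*((½)*(⅐) - 14) = -168*(1/14 - 14) = -168*(-195/14) = 2340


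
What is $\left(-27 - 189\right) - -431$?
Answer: $215$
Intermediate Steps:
$\left(-27 - 189\right) - -431 = \left(-27 - 189\right) + 431 = -216 + 431 = 215$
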